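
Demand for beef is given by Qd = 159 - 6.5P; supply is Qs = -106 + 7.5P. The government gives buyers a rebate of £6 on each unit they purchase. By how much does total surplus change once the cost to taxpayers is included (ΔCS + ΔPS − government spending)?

Net change in total surplus = -1755/28

Pre-subsidy: 159 - 6.5P = -106 + 7.5P gives P* = 265/14, Q* = 1007/28.
With the rebate, buyers effectively pay Pb = Ps − 6, where Ps is the price sellers receive.
Demand in terms of Ps becomes Qd = 159 − 6.5(Ps − 6) = 198 - 6.5Ps. Setting this equal to supply: 198 - 6.5Ps = -106 + 7.5Ps, so Ps = 152/7.
Buyers pay Pb = 152/7 − 6 = 110/7; Q' = -106 + 7.5·(152/7) = 398/7.
ΔCS = ½(1007/28 + 398/7)(265/14 − 110/7) = 116955/784; ΔPS = ½(1007/28 + 398/7)(152/7 − 265/14) = 101361/784.
Government spending = 6 × 398/7 = 2388/7.
Net change = 116955/784 + 101361/784 − 2388/7 = -1755/28. The loss equals the DWL triangle ½·6·585/28.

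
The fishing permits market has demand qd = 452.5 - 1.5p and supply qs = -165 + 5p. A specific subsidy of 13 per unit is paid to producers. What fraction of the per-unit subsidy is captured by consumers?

Consumer share = 10/13

Pre-subsidy: 452.5 - 1.5p = -165 + 5p gives p* = 95, q* = 310.
With the subsidy, sellers receive ps = pb + 13 for each unit, where pb is the price buyers pay.
Supply in terms of pb becomes qs = -165 + 5(pb + 13) = -100 + 5pb. Setting this equal to demand: 452.5 - 1.5pb = -100 + 5pb, so pb = 85.
Sellers receive ps = 85 + 13 = 98; q' = 452.5 − 1.5·85 = 325.
Buyers' price falls by p* − pb = 95 − 85 = 10; sellers' price rises by ps − p* = 98 − 95 = 3.
So consumers capture 10/13 = 10/13 of each unit of subsidy.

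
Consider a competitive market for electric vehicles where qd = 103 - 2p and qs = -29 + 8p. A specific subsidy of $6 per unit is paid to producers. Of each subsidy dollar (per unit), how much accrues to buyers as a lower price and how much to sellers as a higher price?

Buyers gain $4.8 per unit; sellers gain $1.2 per unit

Pre-subsidy: 103 - 2p = -29 + 8p gives p* = 13.2, q* = 76.6.
With the subsidy, sellers receive ps = pb + 6 for each unit, where pb is the price buyers pay.
Supply in terms of pb becomes qs = -29 + 8(pb + 6) = 19 + 8pb. Setting this equal to demand: 103 - 2pb = 19 + 8pb, so pb = 8.4.
Sellers receive ps = 8.4 + 6 = 14.4; q' = 103 − 2·8.4 = 86.2.
Buyers' price falls by p* − pb = 13.2 − 8.4 = 4.8; sellers' price rises by ps − p* = 14.4 − 13.2 = 1.2.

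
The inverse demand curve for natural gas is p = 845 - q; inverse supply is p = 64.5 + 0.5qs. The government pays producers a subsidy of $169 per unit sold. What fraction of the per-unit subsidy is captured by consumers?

Consumer share = 2/3

Pre-subsidy: 845 - q = 64.5 + 0.5q gives q* = 1561/3 and p* = 974/3.
With the subsidy, sellers receive ps = pb + 169 for each unit, where pb is the price buyers pay.
On the curves, pb = 845 - q and ps = 64.5 + 0.5q; the wedge ps − pb = 169 gives 64.5 + 0.5q − (845 - q) = 169, so q' = 633.
Then pb = 845 − 1·633 = 212 and ps = 64.5 + 0.5·633 = 381.
Buyers' price falls by p* − pb = 974/3 − 212 = 338/3; sellers' price rises by ps − p* = 381 − 974/3 = 169/3.
So consumers capture (338/3)/169 = 2/3 of each unit of subsidy.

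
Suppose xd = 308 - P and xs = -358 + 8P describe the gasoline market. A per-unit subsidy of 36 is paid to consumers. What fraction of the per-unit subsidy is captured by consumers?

Consumer share = 8/9

Pre-subsidy: 308 - P = -358 + 8P gives P* = 74, x* = 234.
With the rebate, buyers effectively pay Pb = Ps − 36, where Ps is the price sellers receive.
Demand in terms of Ps becomes xd = 308 − 1(Ps − 36) = 344 - Ps. Setting this equal to supply: 344 - Ps = -358 + 8Ps, so Ps = 78.
Buyers pay Pb = 78 − 36 = 42; x' = -358 + 8·78 = 266.
Buyers' price falls by P* − Pb = 74 − 42 = 32; sellers' price rises by Ps − P* = 78 − 74 = 4.
So consumers capture 32/36 = 8/9 of each unit of subsidy.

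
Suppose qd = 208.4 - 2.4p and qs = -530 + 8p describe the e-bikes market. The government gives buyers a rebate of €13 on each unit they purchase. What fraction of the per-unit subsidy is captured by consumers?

Pre-subsidy: 208.4 - 2.4p = -530 + 8p gives p* = 71, q* = 38.
With the rebate, buyers effectively pay pb = ps − 13, where ps is the price sellers receive.
Demand in terms of ps becomes qd = 208.4 − 2.4(ps − 13) = 239.6 - 2.4ps. Setting this equal to supply: 239.6 - 2.4ps = -530 + 8ps, so ps = 74.
Buyers pay pb = 74 − 13 = 61; q' = -530 + 8·74 = 62.
Buyers' price falls by p* − pb = 71 − 61 = 10; sellers' price rises by ps − p* = 74 − 71 = 3.
So consumers capture 10/13 = 10/13 of each unit of subsidy.

Consumer share = 10/13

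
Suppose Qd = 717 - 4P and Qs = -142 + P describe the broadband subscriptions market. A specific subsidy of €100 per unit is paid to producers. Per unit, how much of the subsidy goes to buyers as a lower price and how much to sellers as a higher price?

Buyers gain €20 per unit; sellers gain €80 per unit

Pre-subsidy: 717 - 4P = -142 + P gives P* = 171.8, Q* = 29.8.
With the subsidy, sellers receive Ps = Pb + 100 for each unit, where Pb is the price buyers pay.
Supply in terms of Pb becomes Qs = -142 + 1(Pb + 100) = -42 + Pb. Setting this equal to demand: 717 - 4Pb = -42 + Pb, so Pb = 151.8.
Sellers receive Ps = 151.8 + 100 = 251.8; Q' = 717 − 4·151.8 = 109.8.
Buyers' price falls by P* − Pb = 171.8 − 151.8 = 20; sellers' price rises by Ps − P* = 251.8 − 171.8 = 80.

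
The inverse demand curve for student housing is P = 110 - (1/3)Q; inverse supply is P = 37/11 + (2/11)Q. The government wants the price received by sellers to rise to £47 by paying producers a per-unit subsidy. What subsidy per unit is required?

Required subsidy s = £17 per unit

At a seller price of 47, quantity supplied is -18.5 + 5.5·47 = 240.
Buyers absorb 240 only when they pay Pb = 110 − (1/3)·240 = 30.
s = Ps − Pb = 47 − 30 = 17.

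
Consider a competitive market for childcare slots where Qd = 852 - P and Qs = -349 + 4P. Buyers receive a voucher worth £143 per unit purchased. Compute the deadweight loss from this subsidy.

Deadweight loss = £8179.6

Pre-subsidy: 852 - P = -349 + 4P gives P* = 240.2, Q* = 611.8.
With the rebate, buyers effectively pay Pb = Ps − 143, where Ps is the price sellers receive.
Demand in terms of Ps becomes Qd = 852 − 1(Ps − 143) = 995 - Ps. Setting this equal to supply: 995 - Ps = -349 + 4Ps, so Ps = 268.8.
Buyers pay Pb = 268.8 − 143 = 125.8; Q' = -349 + 4·268.8 = 726.2.
The subsidy expands output by 726.2 − 611.8 = 114.4 past the efficient level; on those units the gap between marginal cost and willingness to pay runs from 0 up to 143.
DWL = ½ × 143 × 114.4 = 8179.6.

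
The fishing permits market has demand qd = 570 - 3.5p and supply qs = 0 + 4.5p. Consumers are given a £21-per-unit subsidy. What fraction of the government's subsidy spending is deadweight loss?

DWL / government spending = 49/858

Pre-subsidy: 570 - 3.5p = 0 + 4.5p gives p* = 71.25, q* = 320.625.
With the rebate, buyers effectively pay pb = ps − 21, where ps is the price sellers receive.
Demand in terms of ps becomes qd = 570 − 3.5(ps − 21) = 643.5 - 3.5ps. Setting this equal to supply: 643.5 - 3.5ps = 0 + 4.5ps, so ps = 80.4375.
Buyers pay pb = 80.4375 − 21 = 59.4375; q' = 0 + 4.5·80.4375 = 361.96875.
ΔCS = ½(320.625 + 361.96875)(71.25 − 59.4375) = 4031.5693359375; ΔPS = ½(320.625 + 361.96875)(80.4375 − 71.25) = 3135.6650390625.
Government spending = 21 × 361.96875 = 7601.34375.
DWL = ½ × 21 × (361.96875 − 320.625) = 434.109375; fraction = 434.109375 / 7601.34375 = 49/858.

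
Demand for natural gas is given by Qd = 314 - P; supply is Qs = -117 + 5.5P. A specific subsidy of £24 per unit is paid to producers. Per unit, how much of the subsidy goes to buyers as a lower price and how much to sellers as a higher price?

Pre-subsidy: 314 - P = -117 + 5.5P gives P* = 862/13, Q* = 3220/13.
With the subsidy, sellers receive Ps = Pb + 24 for each unit, where Pb is the price buyers pay.
Supply in terms of Pb becomes Qs = -117 + 5.5(Pb + 24) = 15 + 5.5Pb. Setting this equal to demand: 314 - Pb = 15 + 5.5Pb, so Pb = 46.
Sellers receive Ps = 46 + 24 = 70; Q' = 314 − 1·46 = 268.
Buyers' price falls by P* − Pb = 862/13 − 46 = 264/13; sellers' price rises by Ps − P* = 70 − 862/13 = 48/13.

Buyers gain 264/13 per unit; sellers gain 48/13 per unit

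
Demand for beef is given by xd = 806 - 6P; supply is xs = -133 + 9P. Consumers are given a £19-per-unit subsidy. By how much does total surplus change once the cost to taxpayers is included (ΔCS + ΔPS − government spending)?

Net change in total surplus = -£649.8

Pre-subsidy: 806 - 6P = -133 + 9P gives P* = 62.6, x* = 430.4.
With the rebate, buyers effectively pay Pb = Ps − 19, where Ps is the price sellers receive.
Demand in terms of Ps becomes xd = 806 − 6(Ps − 19) = 920 - 6Ps. Setting this equal to supply: 920 - 6Ps = -133 + 9Ps, so Ps = 70.2.
Buyers pay Pb = 70.2 − 19 = 51.2; x' = -133 + 9·70.2 = 498.8.
ΔCS = ½(430.4 + 498.8)(62.6 − 51.2) = 5296.44; ΔPS = ½(430.4 + 498.8)(70.2 − 62.6) = 3530.96.
Government spending = 19 × 498.8 = 9477.2.
Net change = 5296.44 + 3530.96 − 9477.2 = -649.8. The loss equals the DWL triangle ½·19·68.4.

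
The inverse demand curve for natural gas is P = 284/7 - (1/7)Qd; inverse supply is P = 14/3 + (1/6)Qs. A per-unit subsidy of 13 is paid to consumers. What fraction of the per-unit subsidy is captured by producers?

Producer share = 7/13

Pre-subsidy: 284/7 - (1/7)Q = 14/3 + (1/6)Q gives Q* = 116 and P* = 24.
With the rebate, buyers effectively pay Pb = Ps − 13, where Ps is the price sellers receive.
On the curves, Pb = 284/7 - (1/7)Q and Ps = 14/3 + (1/6)Q; the wedge Ps − Pb = 13 gives 14/3 + (1/6)Q − (284/7 - (1/7)Q) = 13, so Q' = 158.
Then Pb = 284/7 − (1/7)·158 = 18 and Ps = 14/3 + (1/6)·158 = 31.
Buyers' price falls by P* − Pb = 24 − 18 = 6; sellers' price rises by Ps − P* = 31 − 24 = 7.
So producers capture 7/13 = 7/13 of each unit of subsidy.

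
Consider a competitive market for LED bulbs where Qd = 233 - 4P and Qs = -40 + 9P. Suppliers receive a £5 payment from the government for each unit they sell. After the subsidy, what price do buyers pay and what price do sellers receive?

Pre-subsidy: 233 - 4P = -40 + 9P gives P* = 21, Q* = 149.
With the subsidy, sellers receive Ps = Pb + 5 for each unit, where Pb is the price buyers pay.
Supply in terms of Pb becomes Qs = -40 + 9(Pb + 5) = 5 + 9Pb. Setting this equal to demand: 233 - 4Pb = 5 + 9Pb, so Pb = 228/13.
Sellers receive Ps = 228/13 + 5 = 293/13; Q' = 233 − 4·(228/13) = 2117/13.

Buyers pay 228/13; sellers receive 293/13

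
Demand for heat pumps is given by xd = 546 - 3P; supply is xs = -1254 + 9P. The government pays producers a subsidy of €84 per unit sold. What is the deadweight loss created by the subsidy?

Deadweight loss = €7938

Pre-subsidy: 546 - 3P = -1254 + 9P gives P* = 150, x* = 96.
With the subsidy, sellers receive Ps = Pb + 84 for each unit, where Pb is the price buyers pay.
Supply in terms of Pb becomes xs = -1254 + 9(Pb + 84) = -498 + 9Pb. Setting this equal to demand: 546 - 3Pb = -498 + 9Pb, so Pb = 87.
Sellers receive Ps = 87 + 84 = 171; x' = 546 − 3·87 = 285.
The subsidy expands output by 285 − 96 = 189 past the efficient level; on those units the gap between marginal cost and willingness to pay runs from 0 up to 84.
DWL = ½ × 84 × 189 = 7938.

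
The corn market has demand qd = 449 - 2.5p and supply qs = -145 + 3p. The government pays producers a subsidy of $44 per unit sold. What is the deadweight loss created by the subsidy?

Deadweight loss = $1320

Pre-subsidy: 449 - 2.5p = -145 + 3p gives p* = 108, q* = 179.
With the subsidy, sellers receive ps = pb + 44 for each unit, where pb is the price buyers pay.
Supply in terms of pb becomes qs = -145 + 3(pb + 44) = -13 + 3pb. Setting this equal to demand: 449 - 2.5pb = -13 + 3pb, so pb = 84.
Sellers receive ps = 84 + 44 = 128; q' = 449 − 2.5·84 = 239.
The subsidy expands output by 239 − 179 = 60 past the efficient level; on those units the gap between marginal cost and willingness to pay runs from 0 up to 44.
DWL = ½ × 44 × 60 = 1320.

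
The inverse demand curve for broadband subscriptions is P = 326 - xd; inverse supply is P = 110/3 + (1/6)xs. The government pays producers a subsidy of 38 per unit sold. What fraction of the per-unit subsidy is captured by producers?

Pre-subsidy: 326 - x = 110/3 + (1/6)x gives x* = 248 and P* = 78.
With the subsidy, sellers receive Ps = Pb + 38 for each unit, where Pb is the price buyers pay.
On the curves, Pb = 326 - x and Ps = 110/3 + (1/6)x; the wedge Ps − Pb = 38 gives 110/3 + (1/6)x − (326 - x) = 38, so x' = 1964/7.
Then Pb = 326 − 1·(1964/7) = 318/7 and Ps = 110/3 + (1/6)·(1964/7) = 584/7.
Buyers' price falls by P* − Pb = 78 − 318/7 = 228/7; sellers' price rises by Ps − P* = 584/7 − 78 = 38/7.
So producers capture (38/7)/38 = 1/7 of each unit of subsidy.

Producer share = 1/7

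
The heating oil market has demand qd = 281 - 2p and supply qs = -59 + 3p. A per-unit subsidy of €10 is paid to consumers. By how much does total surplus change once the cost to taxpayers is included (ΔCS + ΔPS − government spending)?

Pre-subsidy: 281 - 2p = -59 + 3p gives p* = 68, q* = 145.
With the rebate, buyers effectively pay pb = ps − 10, where ps is the price sellers receive.
Demand in terms of ps becomes qd = 281 − 2(ps − 10) = 301 - 2ps. Setting this equal to supply: 301 - 2ps = -59 + 3ps, so ps = 72.
Buyers pay pb = 72 − 10 = 62; q' = -59 + 3·72 = 157.
ΔCS = ½(145 + 157)(68 − 62) = 906; ΔPS = ½(145 + 157)(72 − 68) = 604.
Government spending = 10 × 157 = 1570.
Net change = 906 + 604 − 1570 = -60. The loss equals the DWL triangle ½·10·12.

Net change in total surplus = -€60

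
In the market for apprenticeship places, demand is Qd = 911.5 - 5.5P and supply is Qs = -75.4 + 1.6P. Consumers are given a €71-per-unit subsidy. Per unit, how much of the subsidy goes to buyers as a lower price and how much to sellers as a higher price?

Pre-subsidy: 911.5 - 5.5P = -75.4 + 1.6P gives P* = 139, Q* = 147.
With the rebate, buyers effectively pay Pb = Ps − 71, where Ps is the price sellers receive.
Demand in terms of Ps becomes Qd = 911.5 − 5.5(Ps − 71) = 1302 - 5.5Ps. Setting this equal to supply: 1302 - 5.5Ps = -75.4 + 1.6Ps, so Ps = 194.
Buyers pay Pb = 194 − 71 = 123; Q' = -75.4 + 1.6·194 = 235.
Buyers' price falls by P* − Pb = 139 − 123 = 16; sellers' price rises by Ps − P* = 194 − 139 = 55.

Buyers gain €16 per unit; sellers gain €55 per unit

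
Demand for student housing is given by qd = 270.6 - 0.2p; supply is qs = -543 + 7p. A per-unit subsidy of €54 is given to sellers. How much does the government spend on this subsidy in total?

Government cost = €13959

Pre-subsidy: 270.6 - 0.2p = -543 + 7p gives p* = 113, q* = 248.
With the subsidy, sellers receive ps = pb + 54 for each unit, where pb is the price buyers pay.
Supply in terms of pb becomes qs = -543 + 7(pb + 54) = -165 + 7pb. Setting this equal to demand: 270.6 - 0.2pb = -165 + 7pb, so pb = 60.5.
Sellers receive ps = 60.5 + 54 = 114.5; q' = 270.6 − 0.2·60.5 = 258.5.
Government outlay = subsidy × quantity = 54 × 258.5 = 13959.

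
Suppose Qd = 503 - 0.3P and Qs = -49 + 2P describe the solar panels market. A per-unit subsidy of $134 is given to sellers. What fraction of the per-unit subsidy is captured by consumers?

Consumer share = 20/23

Pre-subsidy: 503 - 0.3P = -49 + 2P gives P* = 240, Q* = 431.
With the subsidy, sellers receive Ps = Pb + 134 for each unit, where Pb is the price buyers pay.
Supply in terms of Pb becomes Qs = -49 + 2(Pb + 134) = 219 + 2Pb. Setting this equal to demand: 503 - 0.3Pb = 219 + 2Pb, so Pb = 2840/23.
Sellers receive Ps = 2840/23 + 134 = 5922/23; Q' = 503 − 0.3·(2840/23) = 10717/23.
Buyers' price falls by P* − Pb = 240 − 2840/23 = 2680/23; sellers' price rises by Ps − P* = 5922/23 − 240 = 402/23.
So consumers capture (2680/23)/134 = 20/23 of each unit of subsidy.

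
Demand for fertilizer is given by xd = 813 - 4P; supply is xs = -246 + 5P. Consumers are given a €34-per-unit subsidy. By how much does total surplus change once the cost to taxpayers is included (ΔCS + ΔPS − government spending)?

Net change in total surplus = -11560/9

Pre-subsidy: 813 - 4P = -246 + 5P gives P* = 353/3, x* = 1027/3.
With the rebate, buyers effectively pay Pb = Ps − 34, where Ps is the price sellers receive.
Demand in terms of Ps becomes xd = 813 − 4(Ps − 34) = 949 - 4Ps. Setting this equal to supply: 949 - 4Ps = -246 + 5Ps, so Ps = 1195/9.
Buyers pay Pb = 1195/9 − 34 = 889/9; x' = -246 + 5·(1195/9) = 3761/9.
ΔCS = ½(1027/3 + 3761/9)(353/3 − 889/9) = 581570/81; ΔPS = ½(1027/3 + 3761/9)(1195/9 − 353/3) = 465256/81.
Government spending = 34 × 3761/9 = 127874/9.
Net change = 581570/81 + 465256/81 − 127874/9 = -11560/9. The loss equals the DWL triangle ½·34·680/9.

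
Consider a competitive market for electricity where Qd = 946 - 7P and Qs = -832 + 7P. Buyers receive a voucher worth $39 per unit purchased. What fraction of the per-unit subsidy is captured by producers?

Pre-subsidy: 946 - 7P = -832 + 7P gives P* = 127, Q* = 57.
With the rebate, buyers effectively pay Pb = Ps − 39, where Ps is the price sellers receive.
Demand in terms of Ps becomes Qd = 946 − 7(Ps − 39) = 1219 - 7Ps. Setting this equal to supply: 1219 - 7Ps = -832 + 7Ps, so Ps = 146.5.
Buyers pay Pb = 146.5 − 39 = 107.5; Q' = -832 + 7·146.5 = 193.5.
Buyers' price falls by P* − Pb = 127 − 107.5 = 19.5; sellers' price rises by Ps − P* = 146.5 − 127 = 19.5.
So producers capture 19.5/39 = 0.5 of each unit of subsidy.

Producer share = 0.5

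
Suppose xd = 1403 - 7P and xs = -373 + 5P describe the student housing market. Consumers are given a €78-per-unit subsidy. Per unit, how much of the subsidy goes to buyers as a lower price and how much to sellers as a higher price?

Buyers gain €32.5 per unit; sellers gain €45.5 per unit

Pre-subsidy: 1403 - 7P = -373 + 5P gives P* = 148, x* = 367.
With the rebate, buyers effectively pay Pb = Ps − 78, where Ps is the price sellers receive.
Demand in terms of Ps becomes xd = 1403 − 7(Ps − 78) = 1949 - 7Ps. Setting this equal to supply: 1949 - 7Ps = -373 + 5Ps, so Ps = 193.5.
Buyers pay Pb = 193.5 − 78 = 115.5; x' = -373 + 5·193.5 = 594.5.
Buyers' price falls by P* − Pb = 148 − 115.5 = 32.5; sellers' price rises by Ps − P* = 193.5 − 148 = 45.5.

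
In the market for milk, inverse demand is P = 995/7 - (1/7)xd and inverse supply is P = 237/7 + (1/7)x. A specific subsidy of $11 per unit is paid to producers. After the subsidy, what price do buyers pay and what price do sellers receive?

Buyers pay $82.5; sellers receive $93.5

Pre-subsidy: 995/7 - (1/7)x = 237/7 + (1/7)x gives x* = 379 and P* = 88.
With the subsidy, sellers receive Ps = Pb + 11 for each unit, where Pb is the price buyers pay.
On the curves, Pb = 995/7 - (1/7)x and Ps = 237/7 + (1/7)x; the wedge Ps − Pb = 11 gives 237/7 + (1/7)x − (995/7 - (1/7)x) = 11, so x' = 417.5.
Then Pb = 995/7 − (1/7)·417.5 = 82.5 and Ps = 237/7 + (1/7)·417.5 = 93.5.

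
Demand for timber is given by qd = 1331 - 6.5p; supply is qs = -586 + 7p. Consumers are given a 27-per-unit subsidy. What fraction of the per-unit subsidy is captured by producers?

Producer share = 13/27

Pre-subsidy: 1331 - 6.5p = -586 + 7p gives p* = 142, q* = 408.
With the rebate, buyers effectively pay pb = ps − 27, where ps is the price sellers receive.
Demand in terms of ps becomes qd = 1331 − 6.5(ps − 27) = 1506.5 - 6.5ps. Setting this equal to supply: 1506.5 - 6.5ps = -586 + 7ps, so ps = 155.
Buyers pay pb = 155 − 27 = 128; q' = -586 + 7·155 = 499.
Buyers' price falls by p* − pb = 142 − 128 = 14; sellers' price rises by ps − p* = 155 − 142 = 13.
So producers capture 13/27 = 13/27 of each unit of subsidy.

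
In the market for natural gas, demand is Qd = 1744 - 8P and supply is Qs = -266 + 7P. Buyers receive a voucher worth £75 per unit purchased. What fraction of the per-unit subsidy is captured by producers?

Producer share = 8/15

Pre-subsidy: 1744 - 8P = -266 + 7P gives P* = 134, Q* = 672.
With the rebate, buyers effectively pay Pb = Ps − 75, where Ps is the price sellers receive.
Demand in terms of Ps becomes Qd = 1744 − 8(Ps − 75) = 2344 - 8Ps. Setting this equal to supply: 2344 - 8Ps = -266 + 7Ps, so Ps = 174.
Buyers pay Pb = 174 − 75 = 99; Q' = -266 + 7·174 = 952.
Buyers' price falls by P* − Pb = 134 − 99 = 35; sellers' price rises by Ps − P* = 174 − 134 = 40.
So producers capture 40/75 = 8/15 of each unit of subsidy.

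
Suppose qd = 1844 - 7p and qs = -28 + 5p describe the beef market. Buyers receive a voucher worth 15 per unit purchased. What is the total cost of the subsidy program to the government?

Pre-subsidy: 1844 - 7p = -28 + 5p gives p* = 156, q* = 752.
With the rebate, buyers effectively pay pb = ps − 15, where ps is the price sellers receive.
Demand in terms of ps becomes qd = 1844 − 7(ps − 15) = 1949 - 7ps. Setting this equal to supply: 1949 - 7ps = -28 + 5ps, so ps = 164.75.
Buyers pay pb = 164.75 − 15 = 149.75; q' = -28 + 5·164.75 = 795.75.
Government outlay = subsidy × quantity = 15 × 795.75 = 11936.25.

Government cost = 11936.25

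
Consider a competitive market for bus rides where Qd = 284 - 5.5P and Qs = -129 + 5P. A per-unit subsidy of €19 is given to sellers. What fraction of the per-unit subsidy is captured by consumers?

Consumer share = 10/21

Pre-subsidy: 284 - 5.5P = -129 + 5P gives P* = 118/3, Q* = 203/3.
With the subsidy, sellers receive Ps = Pb + 19 for each unit, where Pb is the price buyers pay.
Supply in terms of Pb becomes Qs = -129 + 5(Pb + 19) = -34 + 5Pb. Setting this equal to demand: 284 - 5.5Pb = -34 + 5Pb, so Pb = 212/7.
Sellers receive Ps = 212/7 + 19 = 345/7; Q' = 284 − 5.5·(212/7) = 822/7.
Buyers' price falls by P* − Pb = 118/3 − 212/7 = 190/21; sellers' price rises by Ps − P* = 345/7 − 118/3 = 209/21.
So consumers capture (190/21)/19 = 10/21 of each unit of subsidy.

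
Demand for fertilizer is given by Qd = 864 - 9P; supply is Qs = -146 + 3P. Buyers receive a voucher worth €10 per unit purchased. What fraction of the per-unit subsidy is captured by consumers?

Consumer share = 0.25

Pre-subsidy: 864 - 9P = -146 + 3P gives P* = 505/6, Q* = 106.5.
With the rebate, buyers effectively pay Pb = Ps − 10, where Ps is the price sellers receive.
Demand in terms of Ps becomes Qd = 864 − 9(Ps − 10) = 954 - 9Ps. Setting this equal to supply: 954 - 9Ps = -146 + 3Ps, so Ps = 275/3.
Buyers pay Pb = 275/3 − 10 = 245/3; Q' = -146 + 3·(275/3) = 129.
Buyers' price falls by P* − Pb = 505/6 − 245/3 = 2.5; sellers' price rises by Ps − P* = 275/3 − 505/6 = 7.5.
So consumers capture 2.5/10 = 0.25 of each unit of subsidy.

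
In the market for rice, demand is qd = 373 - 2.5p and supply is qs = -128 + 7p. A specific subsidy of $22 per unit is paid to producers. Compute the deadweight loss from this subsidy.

Deadweight loss = 8470/19

Pre-subsidy: 373 - 2.5p = -128 + 7p gives p* = 1002/19, q* = 4582/19.
With the subsidy, sellers receive ps = pb + 22 for each unit, where pb is the price buyers pay.
Supply in terms of pb becomes qs = -128 + 7(pb + 22) = 26 + 7pb. Setting this equal to demand: 373 - 2.5pb = 26 + 7pb, so pb = 694/19.
Sellers receive ps = 694/19 + 22 = 1112/19; q' = 373 − 2.5·(694/19) = 5352/19.
The subsidy expands output by 5352/19 − 4582/19 = 770/19 past the efficient level; on those units the gap between marginal cost and willingness to pay runs from 0 up to 22.
DWL = ½ × 22 × 770/19 = 8470/19.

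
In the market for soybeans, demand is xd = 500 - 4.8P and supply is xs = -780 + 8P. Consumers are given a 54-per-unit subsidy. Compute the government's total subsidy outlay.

Government cost = 9828

Pre-subsidy: 500 - 4.8P = -780 + 8P gives P* = 100, x* = 20.
With the rebate, buyers effectively pay Pb = Ps − 54, where Ps is the price sellers receive.
Demand in terms of Ps becomes xd = 500 − 4.8(Ps − 54) = 759.2 - 4.8Ps. Setting this equal to supply: 759.2 - 4.8Ps = -780 + 8Ps, so Ps = 120.25.
Buyers pay Pb = 120.25 − 54 = 66.25; x' = -780 + 8·120.25 = 182.
Government outlay = subsidy × quantity = 54 × 182 = 9828.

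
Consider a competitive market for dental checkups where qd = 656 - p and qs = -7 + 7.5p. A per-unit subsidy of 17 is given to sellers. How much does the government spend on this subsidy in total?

Government cost = 10081

Pre-subsidy: 656 - p = -7 + 7.5p gives p* = 78, q* = 578.
With the subsidy, sellers receive ps = pb + 17 for each unit, where pb is the price buyers pay.
Supply in terms of pb becomes qs = -7 + 7.5(pb + 17) = 120.5 + 7.5pb. Setting this equal to demand: 656 - pb = 120.5 + 7.5pb, so pb = 63.
Sellers receive ps = 63 + 17 = 80; q' = 656 − 1·63 = 593.
Government outlay = subsidy × quantity = 17 × 593 = 10081.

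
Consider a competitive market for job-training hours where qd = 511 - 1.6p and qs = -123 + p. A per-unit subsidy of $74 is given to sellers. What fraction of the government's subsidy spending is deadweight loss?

DWL / government spending = 296/2163

Pre-subsidy: 511 - 1.6p = -123 + p gives p* = 3170/13, q* = 1571/13.
With the subsidy, sellers receive ps = pb + 74 for each unit, where pb is the price buyers pay.
Supply in terms of pb becomes qs = -123 + 1(pb + 74) = -49 + pb. Setting this equal to demand: 511 - 1.6pb = -49 + pb, so pb = 2800/13.
Sellers receive ps = 2800/13 + 74 = 3762/13; q' = 511 − 1.6·(2800/13) = 2163/13.
ΔCS = ½(1571/13 + 2163/13)(3170/13 − 2800/13) = 690790/169; ΔPS = ½(1571/13 + 2163/13)(3762/13 − 3170/13) = 1105264/169.
Government spending = 74 × 2163/13 = 160062/13.
DWL = ½ × 74 × (2163/13 − 1571/13) = 21904/13; fraction = (21904/13) / (160062/13) = 296/2163.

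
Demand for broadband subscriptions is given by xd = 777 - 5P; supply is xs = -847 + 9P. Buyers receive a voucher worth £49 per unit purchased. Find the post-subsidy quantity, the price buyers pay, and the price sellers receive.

Pre-subsidy: 777 - 5P = -847 + 9P gives P* = 116, x* = 197.
With the rebate, buyers effectively pay Pb = Ps − 49, where Ps is the price sellers receive.
Demand in terms of Ps becomes xd = 777 − 5(Ps − 49) = 1022 - 5Ps. Setting this equal to supply: 1022 - 5Ps = -847 + 9Ps, so Ps = 133.5.
Buyers pay Pb = 133.5 − 49 = 84.5; x' = -847 + 9·133.5 = 354.5.

x' = 354.5; buyers pay £84.5; sellers receive £133.5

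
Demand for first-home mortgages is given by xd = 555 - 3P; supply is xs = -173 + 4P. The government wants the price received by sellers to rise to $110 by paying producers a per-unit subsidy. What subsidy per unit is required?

At a seller price of 110, quantity supplied is -173 + 4·110 = 267.
Buyers absorb 267 only when they pay Pb with 555 − 3·Pb = 267, i.e. Pb = 96.
s = Ps − Pb = 110 − 96 = 14.

Required subsidy s = $14 per unit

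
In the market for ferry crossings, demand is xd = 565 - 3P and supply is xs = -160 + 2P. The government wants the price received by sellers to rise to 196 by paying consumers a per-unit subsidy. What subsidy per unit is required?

Required subsidy s = 85 per unit

At a seller price of 196, quantity supplied is -160 + 2·196 = 232.
Buyers absorb 232 only when they pay Pb with 565 − 3·Pb = 232, i.e. Pb = 111.
s = Ps − Pb = 196 − 111 = 85.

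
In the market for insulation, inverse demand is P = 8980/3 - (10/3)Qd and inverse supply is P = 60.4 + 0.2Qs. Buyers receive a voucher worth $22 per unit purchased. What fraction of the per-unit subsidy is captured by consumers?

Consumer share = 50/53

Pre-subsidy: 8980/3 - (10/3)Q = 60.4 + 0.2Q gives Q* = 43994/53 and P* = 12000/53.
With the rebate, buyers effectively pay Pb = Ps − 22, where Ps is the price sellers receive.
On the curves, Pb = 8980/3 - (10/3)Q and Ps = 60.4 + 0.2Q; the wedge Ps − Pb = 22 gives 60.4 + 0.2Q − (8980/3 - (10/3)Q) = 22, so Q' = 44324/53.
Then Pb = 8980/3 − (10/3)·(44324/53) = 10900/53 and Ps = 60.4 + 0.2·(44324/53) = 12066/53.
Buyers' price falls by P* − Pb = 12000/53 − 10900/53 = 1100/53; sellers' price rises by Ps − P* = 12066/53 − 12000/53 = 66/53.
So consumers capture (1100/53)/22 = 50/53 of each unit of subsidy.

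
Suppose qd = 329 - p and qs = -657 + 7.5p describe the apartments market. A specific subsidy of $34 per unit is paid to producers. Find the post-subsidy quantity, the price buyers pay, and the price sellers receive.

q' = 243; buyers pay $86; sellers receive $120

Pre-subsidy: 329 - p = -657 + 7.5p gives p* = 116, q* = 213.
With the subsidy, sellers receive ps = pb + 34 for each unit, where pb is the price buyers pay.
Supply in terms of pb becomes qs = -657 + 7.5(pb + 34) = -402 + 7.5pb. Setting this equal to demand: 329 - pb = -402 + 7.5pb, so pb = 86.
Sellers receive ps = 86 + 34 = 120; q' = 329 − 1·86 = 243.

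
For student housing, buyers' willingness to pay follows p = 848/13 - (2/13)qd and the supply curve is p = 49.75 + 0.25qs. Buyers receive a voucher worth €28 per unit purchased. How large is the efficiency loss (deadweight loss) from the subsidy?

Deadweight loss = 2912/3

Pre-subsidy: 848/13 - (2/13)q = 49.75 + 0.25q gives q* = 115/3 and p* = 178/3.
With the rebate, buyers effectively pay pb = ps − 28, where ps is the price sellers receive.
On the curves, pb = 848/13 - (2/13)q and ps = 49.75 + 0.25q; the wedge ps − pb = 28 gives 49.75 + 0.25q − (848/13 - (2/13)q) = 28, so q' = 323/3.
Then pb = 848/13 − (2/13)·(323/3) = 146/3 and ps = 49.75 + 0.25·(323/3) = 230/3.
The subsidy expands output by 323/3 − 115/3 = 208/3 past the efficient level; on those units the gap between marginal cost and willingness to pay runs from 0 up to 28.
DWL = ½ × 28 × 208/3 = 2912/3.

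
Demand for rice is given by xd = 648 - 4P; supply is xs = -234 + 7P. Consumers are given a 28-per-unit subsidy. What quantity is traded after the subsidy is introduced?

Pre-subsidy: 648 - 4P = -234 + 7P gives P* = 882/11, x* = 3600/11.
With the rebate, buyers effectively pay Pb = Ps − 28, where Ps is the price sellers receive.
Demand in terms of Ps becomes xd = 648 − 4(Ps − 28) = 760 - 4Ps. Setting this equal to supply: 760 - 4Ps = -234 + 7Ps, so Ps = 994/11.
Buyers pay Pb = 994/11 − 28 = 686/11; x' = -234 + 7·(994/11) = 4384/11.

x' = 4384/11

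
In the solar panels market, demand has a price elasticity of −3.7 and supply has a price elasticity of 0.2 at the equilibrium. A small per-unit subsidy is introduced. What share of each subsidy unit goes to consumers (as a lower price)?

Consumer share = 2/39

For a small subsidy around the equilibrium, the benefit split depends on the relative slopes, which at a point are proportional to the elasticities.
Buyer share = εs/(εs + |εd|) = 0.2/(0.2 + 3.7) = 2/39; seller share = |εd|/(εs + |εd|) = 37/39.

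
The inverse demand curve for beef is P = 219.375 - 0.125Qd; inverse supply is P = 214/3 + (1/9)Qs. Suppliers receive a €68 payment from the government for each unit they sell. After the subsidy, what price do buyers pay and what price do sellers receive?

Pre-subsidy: 219.375 - 0.125Q = 214/3 + (1/9)Q gives Q* = 627 and P* = 141.
With the subsidy, sellers receive Ps = Pb + 68 for each unit, where Pb is the price buyers pay.
On the curves, Pb = 219.375 - 0.125Q and Ps = 214/3 + (1/9)Q; the wedge Ps − Pb = 68 gives 214/3 + (1/9)Q − (219.375 - 0.125Q) = 68, so Q' = 915.
Then Pb = 219.375 − 0.125·915 = 105 and Ps = 214/3 + (1/9)·915 = 173.

Buyers pay €105; sellers receive €173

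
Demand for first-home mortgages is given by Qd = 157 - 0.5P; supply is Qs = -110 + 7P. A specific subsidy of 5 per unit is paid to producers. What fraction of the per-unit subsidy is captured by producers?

Producer share = 1/15

Pre-subsidy: 157 - 0.5P = -110 + 7P gives P* = 35.6, Q* = 139.2.
With the subsidy, sellers receive Ps = Pb + 5 for each unit, where Pb is the price buyers pay.
Supply in terms of Pb becomes Qs = -110 + 7(Pb + 5) = -75 + 7Pb. Setting this equal to demand: 157 - 0.5Pb = -75 + 7Pb, so Pb = 464/15.
Sellers receive Ps = 464/15 + 5 = 539/15; Q' = 157 − 0.5·(464/15) = 2123/15.
Buyers' price falls by P* − Pb = 35.6 − 464/15 = 14/3; sellers' price rises by Ps − P* = 539/15 − 35.6 = 1/3.
So producers capture (1/3)/5 = 1/15 of each unit of subsidy.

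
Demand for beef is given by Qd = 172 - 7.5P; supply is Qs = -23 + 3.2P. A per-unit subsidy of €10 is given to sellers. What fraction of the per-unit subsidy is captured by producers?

Producer share = 75/107

Pre-subsidy: 172 - 7.5P = -23 + 3.2P gives P* = 1950/107, Q* = 3779/107.
With the subsidy, sellers receive Ps = Pb + 10 for each unit, where Pb is the price buyers pay.
Supply in terms of Pb becomes Qs = -23 + 3.2(Pb + 10) = 9 + 3.2Pb. Setting this equal to demand: 172 - 7.5Pb = 9 + 3.2Pb, so Pb = 1630/107.
Sellers receive Ps = 1630/107 + 10 = 2700/107; Q' = 172 − 7.5·(1630/107) = 6179/107.
Buyers' price falls by P* − Pb = 1950/107 − 1630/107 = 320/107; sellers' price rises by Ps − P* = 2700/107 − 1950/107 = 750/107.
So producers capture (750/107)/10 = 75/107 of each unit of subsidy.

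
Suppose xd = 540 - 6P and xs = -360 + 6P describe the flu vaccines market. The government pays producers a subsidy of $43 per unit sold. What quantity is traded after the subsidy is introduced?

Pre-subsidy: 540 - 6P = -360 + 6P gives P* = 75, x* = 90.
With the subsidy, sellers receive Ps = Pb + 43 for each unit, where Pb is the price buyers pay.
Supply in terms of Pb becomes xs = -360 + 6(Pb + 43) = -102 + 6Pb. Setting this equal to demand: 540 - 6Pb = -102 + 6Pb, so Pb = 53.5.
Sellers receive Ps = 53.5 + 43 = 96.5; x' = 540 − 6·53.5 = 219.

x' = 219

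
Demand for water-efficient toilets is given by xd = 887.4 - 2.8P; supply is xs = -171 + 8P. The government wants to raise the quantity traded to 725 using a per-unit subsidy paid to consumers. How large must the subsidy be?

At x = 725, invert demand for the buyer price: Pb = (887.4 − 725)/2.8 = 58; invert supply for the seller price: Ps = (725 − (-171))/8 = 112.
The subsidy must fill the gap: s = Ps − Pb = 112 − 58 = 54.

Required subsidy s = 54 per unit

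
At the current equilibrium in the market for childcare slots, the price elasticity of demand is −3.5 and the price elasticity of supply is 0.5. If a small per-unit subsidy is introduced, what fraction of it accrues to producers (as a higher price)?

Producer share = 0.875

For a small subsidy around the equilibrium, the benefit split depends on the relative slopes, which at a point are proportional to the elasticities.
Buyer share = εs/(εs + |εd|) = 0.5/(0.5 + 3.5) = 0.125; seller share = |εd|/(εs + |εd|) = 0.875.
So producers capture 0.875 of the subsidy.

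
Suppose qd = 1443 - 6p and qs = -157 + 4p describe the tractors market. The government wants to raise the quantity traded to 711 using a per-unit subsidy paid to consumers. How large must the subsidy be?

At q = 711, invert demand for the buyer price: pb = (1443 − 711)/6 = 122; invert supply for the seller price: ps = (711 − (-157))/4 = 217.
The subsidy must fill the gap: s = ps − pb = 217 − 122 = 95.

Required subsidy s = 95 per unit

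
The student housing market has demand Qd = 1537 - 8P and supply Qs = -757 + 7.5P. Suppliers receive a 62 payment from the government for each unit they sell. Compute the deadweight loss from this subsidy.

Pre-subsidy: 1537 - 8P = -757 + 7.5P gives P* = 148, Q* = 353.
With the subsidy, sellers receive Ps = Pb + 62 for each unit, where Pb is the price buyers pay.
Supply in terms of Pb becomes Qs = -757 + 7.5(Pb + 62) = -292 + 7.5Pb. Setting this equal to demand: 1537 - 8Pb = -292 + 7.5Pb, so Pb = 118.
Sellers receive Ps = 118 + 62 = 180; Q' = 1537 − 8·118 = 593.
The subsidy expands output by 593 − 353 = 240 past the efficient level; on those units the gap between marginal cost and willingness to pay runs from 0 up to 62.
DWL = ½ × 62 × 240 = 7440.

Deadweight loss = 7440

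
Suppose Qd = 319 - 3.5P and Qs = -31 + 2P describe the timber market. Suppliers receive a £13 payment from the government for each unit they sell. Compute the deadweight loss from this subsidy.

Pre-subsidy: 319 - 3.5P = -31 + 2P gives P* = 700/11, Q* = 1059/11.
With the subsidy, sellers receive Ps = Pb + 13 for each unit, where Pb is the price buyers pay.
Supply in terms of Pb becomes Qs = -31 + 2(Pb + 13) = -5 + 2Pb. Setting this equal to demand: 319 - 3.5Pb = -5 + 2Pb, so Pb = 648/11.
Sellers receive Ps = 648/11 + 13 = 791/11; Q' = 319 − 3.5·(648/11) = 1241/11.
The subsidy expands output by 1241/11 − 1059/11 = 182/11 past the efficient level; on those units the gap between marginal cost and willingness to pay runs from 0 up to 13.
DWL = ½ × 13 × 182/11 = 1183/11.

Deadweight loss = 1183/11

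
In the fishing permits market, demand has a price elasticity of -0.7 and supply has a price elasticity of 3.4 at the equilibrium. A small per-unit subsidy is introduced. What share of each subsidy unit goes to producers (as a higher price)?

For a small subsidy around the equilibrium, the benefit split depends on the relative slopes, which at a point are proportional to the elasticities.
Buyer share = εs/(εs + |εd|) = 3.4/(3.4 + 0.7) = 34/41; seller share = |εd|/(εs + |εd|) = 7/41.
So producers capture 7/41 of the subsidy.

Producer share = 7/41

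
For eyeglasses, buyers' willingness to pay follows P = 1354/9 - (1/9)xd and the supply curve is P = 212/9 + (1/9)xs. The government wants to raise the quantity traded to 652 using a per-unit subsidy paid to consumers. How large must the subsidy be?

At x = 652, from the demand curve buyers pay Pb = 1354/9 − (1/9)·652 = 78; from the supply curve sellers need Ps = 212/9 + (1/9)·652 = 96.
The subsidy must fill the gap: s = Ps − Pb = 96 − 78 = 18.

Required subsidy s = 18 per unit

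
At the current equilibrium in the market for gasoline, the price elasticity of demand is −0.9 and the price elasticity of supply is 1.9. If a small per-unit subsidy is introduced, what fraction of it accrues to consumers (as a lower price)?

Consumer share = 19/28

For a small subsidy around the equilibrium, the benefit split depends on the relative slopes, which at a point are proportional to the elasticities.
Buyer share = εs/(εs + |εd|) = 1.9/(1.9 + 0.9) = 19/28; seller share = |εd|/(εs + |εd|) = 9/28.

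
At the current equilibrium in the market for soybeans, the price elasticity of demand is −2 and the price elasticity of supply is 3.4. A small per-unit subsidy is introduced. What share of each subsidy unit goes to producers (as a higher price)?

For a small subsidy around the equilibrium, the benefit split depends on the relative slopes, which at a point are proportional to the elasticities.
Buyer share = εs/(εs + |εd|) = 3.4/(3.4 + 2) = 17/27; seller share = |εd|/(εs + |εd|) = 10/27.
So producers capture 10/27 of the subsidy.

Producer share = 10/27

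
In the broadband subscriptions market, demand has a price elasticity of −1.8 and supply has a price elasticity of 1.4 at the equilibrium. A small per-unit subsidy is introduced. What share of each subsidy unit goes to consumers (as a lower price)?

For a small subsidy around the equilibrium, the benefit split depends on the relative slopes, which at a point are proportional to the elasticities.
Buyer share = εs/(εs + |εd|) = 1.4/(1.4 + 1.8) = 0.4375; seller share = |εd|/(εs + |εd|) = 0.5625.

Consumer share = 0.4375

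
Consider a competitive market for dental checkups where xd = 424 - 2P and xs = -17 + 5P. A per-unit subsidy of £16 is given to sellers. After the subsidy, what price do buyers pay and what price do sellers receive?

Pre-subsidy: 424 - 2P = -17 + 5P gives P* = 63, x* = 298.
With the subsidy, sellers receive Ps = Pb + 16 for each unit, where Pb is the price buyers pay.
Supply in terms of Pb becomes xs = -17 + 5(Pb + 16) = 63 + 5Pb. Setting this equal to demand: 424 - 2Pb = 63 + 5Pb, so Pb = 361/7.
Sellers receive Ps = 361/7 + 16 = 473/7; x' = 424 − 2·(361/7) = 2246/7.

Buyers pay 361/7; sellers receive 473/7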